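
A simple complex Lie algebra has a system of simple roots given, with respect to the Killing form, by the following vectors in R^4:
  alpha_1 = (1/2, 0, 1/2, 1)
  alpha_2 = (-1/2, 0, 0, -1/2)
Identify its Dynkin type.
G_2

Compute the Cartan integers a_ij = 2(alpha_i, alpha_j)/(alpha_j, alpha_j); the resulting 2x2 Cartan matrix is
[[2, -3], [-1, 2]].
The roots have two lengths (squared-length ratio 3:1); the short ones are alpha_{2}. The associated Dynkin diagram is two nodes joined by a triple edge (G_2), so the type is G_2.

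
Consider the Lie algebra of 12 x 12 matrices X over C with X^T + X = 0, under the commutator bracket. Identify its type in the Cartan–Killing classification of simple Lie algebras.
D_6

This is so(12) with 12 even, which has dimension 12(12-1)/2 = 66 and rank 12/2 = 6. In the classification of classical Lie algebras, the orthogonal algebra so(2n) in an even number of variables has type D_n; here n = 6, so the Dynkin diagram is a chain of 4 nodes with a fork of two nodes at one end (D_6). Hence the type is D_6.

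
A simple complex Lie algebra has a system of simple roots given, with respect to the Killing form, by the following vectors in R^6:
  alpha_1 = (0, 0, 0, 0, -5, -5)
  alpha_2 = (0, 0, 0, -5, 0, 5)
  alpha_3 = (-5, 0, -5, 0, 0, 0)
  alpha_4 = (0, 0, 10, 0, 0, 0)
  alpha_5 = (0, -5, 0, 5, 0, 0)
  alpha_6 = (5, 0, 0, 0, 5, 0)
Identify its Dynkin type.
C_6 (sp(12))

Compute the Cartan integers a_ij = 2(alpha_i, alpha_j)/(alpha_j, alpha_j); the resulting 6x6 Cartan matrix is
[[2, -1, 0, 0, 0, -1], [-1, 2, 0, 0, -1, 0], [0, 0, 2, -1, 0, -1], [0, 0, -2, 2, 0, 0], [0, -1, 0, 0, 2, 0], [-1, 0, -1, 0, 0, 2]].
The roots have two lengths (squared-length ratio 2:1); the short ones are alpha_{1,2,3,5,6}. The associated Dynkin diagram is a chain of 6 nodes with a double edge at one end; the terminal node there is the unique long simple root (C_6), so the type is C_6 (the algebra sp(12)).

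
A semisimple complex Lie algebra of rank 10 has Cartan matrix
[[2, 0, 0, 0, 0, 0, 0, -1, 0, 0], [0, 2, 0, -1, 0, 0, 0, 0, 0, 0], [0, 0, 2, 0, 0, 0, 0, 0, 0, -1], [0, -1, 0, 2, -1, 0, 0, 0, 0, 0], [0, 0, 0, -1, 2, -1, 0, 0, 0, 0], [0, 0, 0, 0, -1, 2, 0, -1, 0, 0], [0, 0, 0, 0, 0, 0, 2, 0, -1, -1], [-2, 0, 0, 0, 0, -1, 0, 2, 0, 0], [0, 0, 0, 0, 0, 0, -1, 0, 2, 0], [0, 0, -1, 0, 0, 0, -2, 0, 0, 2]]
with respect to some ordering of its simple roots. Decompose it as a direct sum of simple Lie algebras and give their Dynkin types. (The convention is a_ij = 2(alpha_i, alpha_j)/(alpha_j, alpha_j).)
The diagram associated to this matrix has two connected components: the simple roots {alpha_1, alpha_2, alpha_4, alpha_5, alpha_6, alpha_8} form a chain of 6 nodes with a double edge at one end; the terminal node there is the unique short simple root (B_6), and {alpha_3, alpha_7, alpha_9, alpha_10} form a chain of 4 nodes with a double edge between the middle two (F_4). A semisimple Lie algebra decomposes uniquely as the direct sum of simple ideals, one per connected component of its Dynkin diagram, so g ≅ B_6 ⊕ F_4 (dimension 78 + 52 = 130).

B6 ⊕ F4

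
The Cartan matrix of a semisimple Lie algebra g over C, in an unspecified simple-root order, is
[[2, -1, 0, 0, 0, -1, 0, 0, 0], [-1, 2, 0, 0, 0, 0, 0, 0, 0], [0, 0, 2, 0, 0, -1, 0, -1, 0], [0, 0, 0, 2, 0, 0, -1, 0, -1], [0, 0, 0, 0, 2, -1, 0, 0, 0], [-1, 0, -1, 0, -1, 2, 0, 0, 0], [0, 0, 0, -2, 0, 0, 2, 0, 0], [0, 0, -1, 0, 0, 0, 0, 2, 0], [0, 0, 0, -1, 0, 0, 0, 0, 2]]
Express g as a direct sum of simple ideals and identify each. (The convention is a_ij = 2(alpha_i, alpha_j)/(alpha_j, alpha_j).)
The diagram associated to this matrix has two connected components: the simple roots {alpha_4, alpha_7, alpha_9} form a chain of 3 nodes with a double edge at one end; the terminal node there is the unique long simple root (C_3), and {alpha_1, alpha_2, alpha_3, alpha_5, alpha_6, alpha_8} form a chain of 5 nodes with one extra node attached to the third node from one end (E_6). A semisimple Lie algebra decomposes uniquely as the direct sum of simple ideals, one per connected component of its Dynkin diagram, so g ≅ C_3 ⊕ E_6 (dimension 21 + 78 = 99).

C_3 ⊕ E_6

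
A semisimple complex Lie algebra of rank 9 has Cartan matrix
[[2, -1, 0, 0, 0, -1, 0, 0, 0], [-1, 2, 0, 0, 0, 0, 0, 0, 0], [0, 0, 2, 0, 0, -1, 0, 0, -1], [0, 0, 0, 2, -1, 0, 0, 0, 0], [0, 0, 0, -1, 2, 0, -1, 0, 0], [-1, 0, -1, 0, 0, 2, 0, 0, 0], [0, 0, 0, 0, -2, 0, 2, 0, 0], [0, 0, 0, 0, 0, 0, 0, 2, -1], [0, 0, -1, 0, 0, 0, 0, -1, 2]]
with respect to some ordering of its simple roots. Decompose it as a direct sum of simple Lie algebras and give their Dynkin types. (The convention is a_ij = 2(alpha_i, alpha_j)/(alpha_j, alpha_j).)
The diagram associated to this matrix has two connected components: the simple roots {alpha_1, alpha_2, alpha_3, alpha_6, alpha_8, alpha_9} form a chain of 6 nodes with single edges (A_6), and {alpha_4, alpha_5, alpha_7} form a chain of 3 nodes with a double edge at one end; the terminal node there is the unique long simple root (C_3). A semisimple Lie algebra decomposes uniquely as the direct sum of simple ideals, one per connected component of its Dynkin diagram, so g ≅ A_6 ⊕ C_3 (dimension 48 + 21 = 69).

A_6 (sl(7)) ⊕ C_3 (sp(6))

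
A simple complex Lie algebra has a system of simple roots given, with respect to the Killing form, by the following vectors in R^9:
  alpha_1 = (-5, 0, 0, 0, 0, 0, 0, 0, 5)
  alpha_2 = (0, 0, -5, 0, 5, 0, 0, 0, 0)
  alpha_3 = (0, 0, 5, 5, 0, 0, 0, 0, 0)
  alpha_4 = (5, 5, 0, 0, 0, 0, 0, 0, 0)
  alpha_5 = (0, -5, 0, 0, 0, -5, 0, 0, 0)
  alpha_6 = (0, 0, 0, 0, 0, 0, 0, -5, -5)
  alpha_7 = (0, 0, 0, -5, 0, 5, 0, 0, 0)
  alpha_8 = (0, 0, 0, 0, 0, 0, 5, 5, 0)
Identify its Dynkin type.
Compute the Cartan integers a_ij = 2(alpha_i, alpha_j)/(alpha_j, alpha_j); the resulting 8x8 Cartan matrix is
[[2, 0, 0, -1, 0, -1, 0, 0], [0, 2, -1, 0, 0, 0, 0, 0], [0, -1, 2, 0, 0, 0, -1, 0], [-1, 0, 0, 2, -1, 0, 0, 0], [0, 0, 0, -1, 2, 0, -1, 0], [-1, 0, 0, 0, 0, 2, 0, -1], [0, 0, -1, 0, -1, 0, 2, 0], [0, 0, 0, 0, 0, -1, 0, 2]].
All simple roots have the same length, so the diagram is simply laced. The associated Dynkin diagram is a chain of 8 nodes with single edges (A_8), so the type is A_8 (the algebra sl(9)).

type A_8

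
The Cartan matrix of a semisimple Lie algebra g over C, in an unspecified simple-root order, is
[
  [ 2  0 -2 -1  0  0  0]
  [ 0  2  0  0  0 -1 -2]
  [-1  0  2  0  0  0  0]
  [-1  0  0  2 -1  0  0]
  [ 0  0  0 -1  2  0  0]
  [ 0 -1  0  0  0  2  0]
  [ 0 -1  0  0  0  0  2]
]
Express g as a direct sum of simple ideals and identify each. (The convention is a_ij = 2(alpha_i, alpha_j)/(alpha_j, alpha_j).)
B3 + B4

The diagram associated to this matrix has two connected components: the simple roots {alpha_2, alpha_6, alpha_7} form a chain of 3 nodes with a double edge at one end; the terminal node there is the unique short simple root (B_3), and {alpha_1, alpha_3, alpha_4, alpha_5} form a chain of 4 nodes with a double edge at one end; the terminal node there is the unique short simple root (B_4). A semisimple Lie algebra decomposes uniquely as the direct sum of simple ideals, one per connected component of its Dynkin diagram, so g ≅ B_3 ⊕ B_4 (dimension 21 + 36 = 57).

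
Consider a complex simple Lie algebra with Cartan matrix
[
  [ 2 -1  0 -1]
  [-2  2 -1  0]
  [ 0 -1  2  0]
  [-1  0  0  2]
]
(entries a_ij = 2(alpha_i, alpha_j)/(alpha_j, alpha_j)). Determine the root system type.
F_4

The matrix has rank 4 with 2's on the diagonal. Reading the off-diagonal entries as Dynkin edges (a single edge where a_ij = a_ji = -1; a double or triple edge where a_ij * a_ji = 2 or 3), the diagram is a chain of 4 nodes with a double edge between the middle two (F_4). One simple-root ordering that puts it in standard form is (alpha_3, alpha_2, alpha_1, alpha_4). So the algebra is type F_4.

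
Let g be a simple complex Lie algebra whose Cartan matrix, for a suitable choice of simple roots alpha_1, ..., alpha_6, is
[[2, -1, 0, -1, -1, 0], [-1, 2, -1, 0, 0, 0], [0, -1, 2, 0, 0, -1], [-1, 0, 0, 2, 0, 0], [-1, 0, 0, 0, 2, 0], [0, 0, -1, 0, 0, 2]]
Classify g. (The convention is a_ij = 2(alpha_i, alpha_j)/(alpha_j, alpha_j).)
The matrix has rank 6 with 2's on the diagonal. Reading the off-diagonal entries as Dynkin edges (a single edge where a_ij = a_ji = -1; a double or triple edge where a_ij * a_ji = 2 or 3), the diagram is a chain of 4 nodes with a fork of two nodes at one end (D_6). One simple-root ordering that puts it in standard form is (alpha_6, alpha_3, alpha_2, alpha_1, alpha_5, alpha_4). So the algebra is type D_6, i.e. so(12).

D6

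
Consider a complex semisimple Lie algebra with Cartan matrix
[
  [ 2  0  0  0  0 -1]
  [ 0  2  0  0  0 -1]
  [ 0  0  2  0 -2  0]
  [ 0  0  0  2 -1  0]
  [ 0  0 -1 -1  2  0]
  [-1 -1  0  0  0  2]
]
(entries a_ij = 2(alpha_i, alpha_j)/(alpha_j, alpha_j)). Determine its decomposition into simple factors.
A3 + C3

The diagram associated to this matrix has two connected components: the simple roots {alpha_1, alpha_2, alpha_6} form a chain of 3 nodes with single edges (A_3), and {alpha_3, alpha_4, alpha_5} form a chain of 3 nodes with a double edge at one end; the terminal node there is the unique long simple root (C_3). A semisimple Lie algebra decomposes uniquely as the direct sum of simple ideals, one per connected component of its Dynkin diagram, so g ≅ A_3 ⊕ C_3 (dimension 15 + 21 = 36).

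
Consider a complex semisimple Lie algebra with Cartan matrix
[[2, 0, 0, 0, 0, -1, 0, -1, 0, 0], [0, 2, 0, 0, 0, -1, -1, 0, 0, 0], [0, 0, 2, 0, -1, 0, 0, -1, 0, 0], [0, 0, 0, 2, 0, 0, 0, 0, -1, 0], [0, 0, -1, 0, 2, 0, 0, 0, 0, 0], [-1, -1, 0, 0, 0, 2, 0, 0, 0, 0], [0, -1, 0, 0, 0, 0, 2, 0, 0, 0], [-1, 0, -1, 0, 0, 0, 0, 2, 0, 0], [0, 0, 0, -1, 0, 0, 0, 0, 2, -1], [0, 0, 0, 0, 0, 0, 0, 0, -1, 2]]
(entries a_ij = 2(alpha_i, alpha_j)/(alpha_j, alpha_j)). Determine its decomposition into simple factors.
A_3 (sl(4)) + A_7 (sl(8))

The diagram associated to this matrix has two connected components: the simple roots {alpha_4, alpha_9, alpha_10} form a chain of 3 nodes with single edges (A_3), and {alpha_1, alpha_2, alpha_3, alpha_5, alpha_6, alpha_7, alpha_8} form a chain of 7 nodes with single edges (A_7). A semisimple Lie algebra decomposes uniquely as the direct sum of simple ideals, one per connected component of its Dynkin diagram, so g ≅ A_3 ⊕ A_7 (dimension 15 + 63 = 78).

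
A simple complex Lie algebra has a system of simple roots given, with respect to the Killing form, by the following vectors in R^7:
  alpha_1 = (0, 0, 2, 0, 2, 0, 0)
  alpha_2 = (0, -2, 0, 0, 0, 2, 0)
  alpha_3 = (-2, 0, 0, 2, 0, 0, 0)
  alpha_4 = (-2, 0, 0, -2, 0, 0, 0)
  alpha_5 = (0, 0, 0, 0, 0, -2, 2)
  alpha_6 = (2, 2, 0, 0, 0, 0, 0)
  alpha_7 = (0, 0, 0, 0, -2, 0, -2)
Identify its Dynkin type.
type D_7

Compute the Cartan integers a_ij = 2(alpha_i, alpha_j)/(alpha_j, alpha_j); the resulting 7x7 Cartan matrix is
[[2, 0, 0, 0, 0, 0, -1], [0, 2, 0, 0, -1, -1, 0], [0, 0, 2, 0, 0, -1, 0], [0, 0, 0, 2, 0, -1, 0], [0, -1, 0, 0, 2, 0, -1], [0, -1, -1, -1, 0, 2, 0], [-1, 0, 0, 0, -1, 0, 2]].
All simple roots have the same length, so the diagram is simply laced. The associated Dynkin diagram is a chain of 5 nodes with a fork of two nodes at one end (D_7), so the type is D_7 (the algebra so(14)).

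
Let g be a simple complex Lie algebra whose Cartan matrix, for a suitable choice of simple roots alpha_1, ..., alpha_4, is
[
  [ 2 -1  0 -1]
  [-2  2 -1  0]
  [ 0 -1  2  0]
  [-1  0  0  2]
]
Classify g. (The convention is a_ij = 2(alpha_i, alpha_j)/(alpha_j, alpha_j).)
The matrix has rank 4 with 2's on the diagonal. Reading the off-diagonal entries as Dynkin edges (a single edge where a_ij = a_ji = -1; a double or triple edge where a_ij * a_ji = 2 or 3), the diagram is a chain of 4 nodes with a double edge between the middle two (F_4). One simple-root ordering that puts it in standard form is (alpha_3, alpha_2, alpha_1, alpha_4). So the algebra is type F_4.

type F_4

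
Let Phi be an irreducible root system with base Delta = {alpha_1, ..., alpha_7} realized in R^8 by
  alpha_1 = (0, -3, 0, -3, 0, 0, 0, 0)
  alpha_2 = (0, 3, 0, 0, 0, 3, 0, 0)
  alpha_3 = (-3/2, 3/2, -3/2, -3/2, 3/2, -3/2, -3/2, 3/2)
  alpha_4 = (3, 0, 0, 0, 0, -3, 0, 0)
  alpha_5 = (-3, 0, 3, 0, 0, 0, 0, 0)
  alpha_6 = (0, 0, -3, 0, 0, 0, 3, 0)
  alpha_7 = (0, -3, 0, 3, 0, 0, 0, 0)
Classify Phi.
Compute the Cartan integers a_ij = 2(alpha_i, alpha_j)/(alpha_j, alpha_j); the resulting 7x7 Cartan matrix is
[[2, -1, 0, 0, 0, 0, 0], [-1, 2, 0, -1, 0, 0, -1], [0, 0, 2, 0, 0, 0, -1], [0, -1, 0, 2, -1, 0, 0], [0, 0, 0, -1, 2, -1, 0], [0, 0, 0, 0, -1, 2, 0], [0, -1, -1, 0, 0, 0, 2]].
All simple roots have the same length, so the diagram is simply laced. The associated Dynkin diagram is a chain of 6 nodes with one extra node attached to the third node from one end (E_7), so the type is E_7.

E_7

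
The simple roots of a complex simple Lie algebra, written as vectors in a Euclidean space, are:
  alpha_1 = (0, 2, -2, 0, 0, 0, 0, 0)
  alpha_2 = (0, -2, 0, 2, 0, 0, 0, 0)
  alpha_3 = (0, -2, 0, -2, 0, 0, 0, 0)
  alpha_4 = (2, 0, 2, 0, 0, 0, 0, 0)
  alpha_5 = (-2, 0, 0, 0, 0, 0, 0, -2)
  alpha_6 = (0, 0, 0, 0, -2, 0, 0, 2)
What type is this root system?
Compute the Cartan integers a_ij = 2(alpha_i, alpha_j)/(alpha_j, alpha_j); the resulting 6x6 Cartan matrix is
[[2, -1, -1, -1, 0, 0], [-1, 2, 0, 0, 0, 0], [-1, 0, 2, 0, 0, 0], [-1, 0, 0, 2, -1, 0], [0, 0, 0, -1, 2, -1], [0, 0, 0, 0, -1, 2]].
All simple roots have the same length, so the diagram is simply laced. The associated Dynkin diagram is a chain of 4 nodes with a fork of two nodes at one end (D_6), so the type is D_6 (the algebra so(12)).

D6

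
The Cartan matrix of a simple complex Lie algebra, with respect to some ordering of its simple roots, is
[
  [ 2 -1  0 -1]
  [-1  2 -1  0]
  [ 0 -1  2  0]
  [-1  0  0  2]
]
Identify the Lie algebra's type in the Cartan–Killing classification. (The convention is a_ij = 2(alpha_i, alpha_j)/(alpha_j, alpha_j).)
The matrix has rank 4 with 2's on the diagonal. Reading the off-diagonal entries as Dynkin edges (a single edge where a_ij = a_ji = -1; a double or triple edge where a_ij * a_ji = 2 or 3), the diagram is a chain of 4 nodes with single edges (A_4). One simple-root ordering that puts it in standard form is (alpha_3, alpha_2, alpha_1, alpha_4). So the algebra is type A_4, i.e. sl(5).

A_4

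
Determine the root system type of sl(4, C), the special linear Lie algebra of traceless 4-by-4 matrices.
This is sl(4), which has dimension 4^2 - 1 = 15 and rank 4 - 1 = 3 (a Cartan subalgebra is the diagonal traceless matrices). In the classification of classical Lie algebras, the special linear algebra sl(n+1) has type A_n; here n = 3, so the Dynkin diagram is a chain of 3 nodes with single edges (A_3). Hence the type is A_3.

A_3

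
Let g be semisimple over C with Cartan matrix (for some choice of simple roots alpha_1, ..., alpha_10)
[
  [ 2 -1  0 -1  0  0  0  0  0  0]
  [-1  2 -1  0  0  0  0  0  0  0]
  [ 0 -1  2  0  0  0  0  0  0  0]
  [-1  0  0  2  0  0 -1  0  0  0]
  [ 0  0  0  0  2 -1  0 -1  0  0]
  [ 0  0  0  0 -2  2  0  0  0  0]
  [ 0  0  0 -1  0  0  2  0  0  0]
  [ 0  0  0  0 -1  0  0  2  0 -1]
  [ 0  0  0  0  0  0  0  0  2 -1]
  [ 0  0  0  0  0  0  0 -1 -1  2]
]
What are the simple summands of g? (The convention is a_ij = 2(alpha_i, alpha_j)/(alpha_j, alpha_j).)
A5 ⊕ C5

The diagram associated to this matrix has two connected components: the simple roots {alpha_1, alpha_2, alpha_3, alpha_4, alpha_7} form a chain of 5 nodes with single edges (A_5), and {alpha_5, alpha_6, alpha_8, alpha_9, alpha_10} form a chain of 5 nodes with a double edge at one end; the terminal node there is the unique long simple root (C_5). A semisimple Lie algebra decomposes uniquely as the direct sum of simple ideals, one per connected component of its Dynkin diagram, so g ≅ A_5 ⊕ C_5 (dimension 35 + 55 = 90).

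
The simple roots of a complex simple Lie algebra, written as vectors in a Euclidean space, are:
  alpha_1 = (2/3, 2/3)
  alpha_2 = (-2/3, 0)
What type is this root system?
Compute the Cartan integers a_ij = 2(alpha_i, alpha_j)/(alpha_j, alpha_j); the resulting 2x2 Cartan matrix is
[[2, -2], [-1, 2]].
The roots have two lengths (squared-length ratio 2:1); the short ones are alpha_{2}. The associated Dynkin diagram is a chain of 2 nodes with a double edge at one end; the terminal node there is the unique short simple root (B_2), so the type is B_2 (the algebra so(5)).

type B_2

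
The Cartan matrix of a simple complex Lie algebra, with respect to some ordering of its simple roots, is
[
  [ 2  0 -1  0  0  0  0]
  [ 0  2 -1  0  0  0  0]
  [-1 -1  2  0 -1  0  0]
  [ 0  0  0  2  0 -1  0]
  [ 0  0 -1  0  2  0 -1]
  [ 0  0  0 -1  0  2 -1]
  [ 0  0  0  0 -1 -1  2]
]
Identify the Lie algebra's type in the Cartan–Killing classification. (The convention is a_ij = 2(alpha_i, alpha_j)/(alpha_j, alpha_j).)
The matrix has rank 7 with 2's on the diagonal. Reading the off-diagonal entries as Dynkin edges (a single edge where a_ij = a_ji = -1; a double or triple edge where a_ij * a_ji = 2 or 3), the diagram is a chain of 5 nodes with a fork of two nodes at one end (D_7). One simple-root ordering that puts it in standard form is (alpha_4, alpha_6, alpha_7, alpha_5, alpha_3, alpha_2, alpha_1). So the algebra is type D_7, i.e. so(14).

type D_7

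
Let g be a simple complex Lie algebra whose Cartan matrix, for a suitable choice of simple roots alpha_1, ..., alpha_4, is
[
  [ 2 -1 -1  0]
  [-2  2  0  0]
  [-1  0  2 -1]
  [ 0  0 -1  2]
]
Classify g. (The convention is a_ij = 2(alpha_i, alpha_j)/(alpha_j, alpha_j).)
The matrix has rank 4 with 2's on the diagonal. Reading the off-diagonal entries as Dynkin edges (a single edge where a_ij = a_ji = -1; a double or triple edge where a_ij * a_ji = 2 or 3), the diagram is a chain of 4 nodes with a double edge at one end; the terminal node there is the unique long simple root (C_4). One simple-root ordering that puts it in standard form is (alpha_4, alpha_3, alpha_1, alpha_2). So the algebra is type C_4, i.e. sp(8).

C_4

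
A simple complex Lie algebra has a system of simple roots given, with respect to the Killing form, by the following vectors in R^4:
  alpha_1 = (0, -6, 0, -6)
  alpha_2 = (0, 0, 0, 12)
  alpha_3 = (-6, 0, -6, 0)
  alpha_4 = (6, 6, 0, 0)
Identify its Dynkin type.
Compute the Cartan integers a_ij = 2(alpha_i, alpha_j)/(alpha_j, alpha_j); the resulting 4x4 Cartan matrix is
[[2, -1, 0, -1], [-2, 2, 0, 0], [0, 0, 2, -1], [-1, 0, -1, 2]].
The roots have two lengths (squared-length ratio 2:1); the short ones are alpha_{1,3,4}. The associated Dynkin diagram is a chain of 4 nodes with a double edge at one end; the terminal node there is the unique long simple root (C_4), so the type is C_4 (the algebra sp(8)).

type C_4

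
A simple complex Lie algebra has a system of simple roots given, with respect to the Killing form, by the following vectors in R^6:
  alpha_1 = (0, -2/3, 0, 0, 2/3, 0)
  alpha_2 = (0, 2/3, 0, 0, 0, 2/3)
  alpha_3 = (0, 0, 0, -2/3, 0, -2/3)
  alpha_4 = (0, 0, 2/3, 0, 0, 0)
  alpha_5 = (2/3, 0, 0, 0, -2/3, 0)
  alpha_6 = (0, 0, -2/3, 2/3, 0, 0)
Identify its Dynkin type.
B6

Compute the Cartan integers a_ij = 2(alpha_i, alpha_j)/(alpha_j, alpha_j); the resulting 6x6 Cartan matrix is
[[2, -1, 0, 0, -1, 0], [-1, 2, -1, 0, 0, 0], [0, -1, 2, 0, 0, -1], [0, 0, 0, 2, 0, -1], [-1, 0, 0, 0, 2, 0], [0, 0, -1, -2, 0, 2]].
The roots have two lengths (squared-length ratio 2:1); the short ones are alpha_{4}. The associated Dynkin diagram is a chain of 6 nodes with a double edge at one end; the terminal node there is the unique short simple root (B_6), so the type is B_6 (the algebra so(13)).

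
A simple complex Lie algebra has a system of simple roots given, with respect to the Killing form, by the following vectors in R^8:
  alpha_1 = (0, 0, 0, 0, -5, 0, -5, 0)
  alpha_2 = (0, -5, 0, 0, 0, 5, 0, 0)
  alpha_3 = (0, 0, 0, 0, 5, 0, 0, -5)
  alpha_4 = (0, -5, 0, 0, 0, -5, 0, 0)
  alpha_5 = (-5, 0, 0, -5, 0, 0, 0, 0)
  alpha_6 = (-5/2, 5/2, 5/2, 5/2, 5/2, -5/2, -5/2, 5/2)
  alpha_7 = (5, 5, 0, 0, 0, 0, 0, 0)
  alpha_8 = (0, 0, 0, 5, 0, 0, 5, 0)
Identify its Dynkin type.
type E_8

Compute the Cartan integers a_ij = 2(alpha_i, alpha_j)/(alpha_j, alpha_j); the resulting 8x8 Cartan matrix is
[[2, 0, -1, 0, 0, 0, 0, -1], [0, 2, 0, 0, 0, -1, -1, 0], [-1, 0, 2, 0, 0, 0, 0, 0], [0, 0, 0, 2, 0, 0, -1, 0], [0, 0, 0, 0, 2, 0, -1, -1], [0, -1, 0, 0, 0, 2, 0, 0], [0, -1, 0, -1, -1, 0, 2, 0], [-1, 0, 0, 0, -1, 0, 0, 2]].
All simple roots have the same length, so the diagram is simply laced. The associated Dynkin diagram is a chain of 7 nodes with one extra node attached to the third node from one end (E_8), so the type is E_8.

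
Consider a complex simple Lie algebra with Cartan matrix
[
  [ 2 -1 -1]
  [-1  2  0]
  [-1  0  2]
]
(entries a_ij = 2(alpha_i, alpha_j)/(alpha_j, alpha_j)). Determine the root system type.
The matrix has rank 3 with 2's on the diagonal. Reading the off-diagonal entries as Dynkin edges (a single edge where a_ij = a_ji = -1; a double or triple edge where a_ij * a_ji = 2 or 3), the diagram is a chain of 3 nodes with single edges (A_3). One simple-root ordering that puts it in standard form is (alpha_3, alpha_1, alpha_2). So the algebra is type A_3, i.e. sl(4).

A_3 (sl(4))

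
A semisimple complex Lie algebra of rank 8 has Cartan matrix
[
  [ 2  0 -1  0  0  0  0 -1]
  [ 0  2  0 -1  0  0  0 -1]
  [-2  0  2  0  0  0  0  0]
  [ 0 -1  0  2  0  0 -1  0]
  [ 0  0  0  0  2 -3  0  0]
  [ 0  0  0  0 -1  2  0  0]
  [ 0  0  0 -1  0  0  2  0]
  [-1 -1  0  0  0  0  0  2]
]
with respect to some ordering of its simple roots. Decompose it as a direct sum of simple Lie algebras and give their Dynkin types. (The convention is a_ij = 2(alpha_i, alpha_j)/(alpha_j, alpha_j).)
The diagram associated to this matrix has two connected components: the simple roots {alpha_1, alpha_2, alpha_3, alpha_4, alpha_7, alpha_8} form a chain of 6 nodes with a double edge at one end; the terminal node there is the unique long simple root (C_6), and {alpha_5, alpha_6} form two nodes joined by a triple edge (G_2). A semisimple Lie algebra decomposes uniquely as the direct sum of simple ideals, one per connected component of its Dynkin diagram, so g ≅ C_6 ⊕ G_2 (dimension 78 + 14 = 92).

type C_6 + type G_2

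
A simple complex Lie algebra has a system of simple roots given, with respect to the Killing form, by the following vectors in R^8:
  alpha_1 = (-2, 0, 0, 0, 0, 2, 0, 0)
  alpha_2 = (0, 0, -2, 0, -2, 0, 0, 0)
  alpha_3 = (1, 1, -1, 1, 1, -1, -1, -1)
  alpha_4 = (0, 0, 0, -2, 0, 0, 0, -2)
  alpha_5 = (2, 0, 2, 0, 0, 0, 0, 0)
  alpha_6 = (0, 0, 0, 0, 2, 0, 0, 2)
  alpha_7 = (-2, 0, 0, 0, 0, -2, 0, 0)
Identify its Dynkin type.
E_7

Compute the Cartan integers a_ij = 2(alpha_i, alpha_j)/(alpha_j, alpha_j); the resulting 7x7 Cartan matrix is
[[2, 0, -1, 0, -1, 0, 0], [0, 2, 0, 0, -1, -1, 0], [-1, 0, 2, 0, 0, 0, 0], [0, 0, 0, 2, 0, -1, 0], [-1, -1, 0, 0, 2, 0, -1], [0, -1, 0, -1, 0, 2, 0], [0, 0, 0, 0, -1, 0, 2]].
All simple roots have the same length, so the diagram is simply laced. The associated Dynkin diagram is a chain of 6 nodes with one extra node attached to the third node from one end (E_7), so the type is E_7.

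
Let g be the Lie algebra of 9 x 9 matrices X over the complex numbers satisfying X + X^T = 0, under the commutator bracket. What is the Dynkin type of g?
This is so(9) with 9 odd, which has dimension 9(9-1)/2 = 36 and rank (9-1)/2 = 4. In the classification of classical Lie algebras, the orthogonal algebra so(2n+1) in an odd number of variables has type B_n; here n = 4, so the Dynkin diagram is a chain of 4 nodes with a double edge at one end; the terminal node there is the unique short simple root (B_4). Hence the type is B_4.

B_4 (so(9))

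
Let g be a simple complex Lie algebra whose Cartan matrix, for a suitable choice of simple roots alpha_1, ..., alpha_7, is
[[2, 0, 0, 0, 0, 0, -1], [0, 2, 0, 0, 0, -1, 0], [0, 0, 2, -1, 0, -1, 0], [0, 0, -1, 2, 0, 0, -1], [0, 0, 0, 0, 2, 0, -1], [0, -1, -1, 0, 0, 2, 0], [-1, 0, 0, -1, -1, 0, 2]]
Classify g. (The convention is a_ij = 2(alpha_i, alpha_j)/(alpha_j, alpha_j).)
The matrix has rank 7 with 2's on the diagonal. Reading the off-diagonal entries as Dynkin edges (a single edge where a_ij = a_ji = -1; a double or triple edge where a_ij * a_ji = 2 or 3), the diagram is a chain of 5 nodes with a fork of two nodes at one end (D_7). One simple-root ordering that puts it in standard form is (alpha_2, alpha_6, alpha_3, alpha_4, alpha_7, alpha_5, alpha_1). So the algebra is type D_7, i.e. so(14).

D_7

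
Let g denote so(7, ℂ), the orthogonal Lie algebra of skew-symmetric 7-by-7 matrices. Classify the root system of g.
This is so(7) with 7 odd, which has dimension 7(7-1)/2 = 21 and rank (7-1)/2 = 3. In the classification of classical Lie algebras, the orthogonal algebra so(2n+1) in an odd number of variables has type B_n; here n = 3, so the Dynkin diagram is a chain of 3 nodes with a double edge at one end; the terminal node there is the unique short simple root (B_3). Hence the type is B_3.

B_3 (so(7))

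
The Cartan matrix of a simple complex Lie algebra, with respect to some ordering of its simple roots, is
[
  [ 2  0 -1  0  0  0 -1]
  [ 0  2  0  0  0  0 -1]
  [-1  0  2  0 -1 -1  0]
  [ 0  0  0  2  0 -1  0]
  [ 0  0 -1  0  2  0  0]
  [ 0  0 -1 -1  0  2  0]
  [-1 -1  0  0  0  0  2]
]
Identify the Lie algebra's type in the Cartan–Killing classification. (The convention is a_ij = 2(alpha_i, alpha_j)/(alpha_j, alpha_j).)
The matrix has rank 7 with 2's on the diagonal. Reading the off-diagonal entries as Dynkin edges (a single edge where a_ij = a_ji = -1; a double or triple edge where a_ij * a_ji = 2 or 3), the diagram is a chain of 6 nodes with one extra node attached to the third node from one end (E_7). One simple-root ordering that puts it in standard form is (alpha_4, alpha_5, alpha_6, alpha_3, alpha_1, alpha_7, alpha_2). So the algebra is type E_7.

type E_7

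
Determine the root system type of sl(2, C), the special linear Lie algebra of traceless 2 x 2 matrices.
This is sl(2), which has dimension 2^2 - 1 = 3 and rank 2 - 1 = 1 (a Cartan subalgebra is the diagonal traceless matrices). In the classification of classical Lie algebras, the special linear algebra sl(n+1) has type A_n; here n = 1, so the Dynkin diagram is a chain of 1 nodes with single edges (A_1). Hence the type is A_1.

type A_1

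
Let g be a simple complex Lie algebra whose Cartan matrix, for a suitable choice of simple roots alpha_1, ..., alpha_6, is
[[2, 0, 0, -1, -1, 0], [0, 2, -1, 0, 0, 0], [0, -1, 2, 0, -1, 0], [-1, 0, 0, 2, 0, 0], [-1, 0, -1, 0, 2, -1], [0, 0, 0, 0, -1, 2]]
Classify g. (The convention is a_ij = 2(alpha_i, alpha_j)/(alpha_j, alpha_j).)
type E_6

The matrix has rank 6 with 2's on the diagonal. Reading the off-diagonal entries as Dynkin edges (a single edge where a_ij = a_ji = -1; a double or triple edge where a_ij * a_ji = 2 or 3), the diagram is a chain of 5 nodes with one extra node attached to the third node from one end (E_6). One simple-root ordering that puts it in standard form is (alpha_4, alpha_6, alpha_1, alpha_5, alpha_3, alpha_2). So the algebra is type E_6.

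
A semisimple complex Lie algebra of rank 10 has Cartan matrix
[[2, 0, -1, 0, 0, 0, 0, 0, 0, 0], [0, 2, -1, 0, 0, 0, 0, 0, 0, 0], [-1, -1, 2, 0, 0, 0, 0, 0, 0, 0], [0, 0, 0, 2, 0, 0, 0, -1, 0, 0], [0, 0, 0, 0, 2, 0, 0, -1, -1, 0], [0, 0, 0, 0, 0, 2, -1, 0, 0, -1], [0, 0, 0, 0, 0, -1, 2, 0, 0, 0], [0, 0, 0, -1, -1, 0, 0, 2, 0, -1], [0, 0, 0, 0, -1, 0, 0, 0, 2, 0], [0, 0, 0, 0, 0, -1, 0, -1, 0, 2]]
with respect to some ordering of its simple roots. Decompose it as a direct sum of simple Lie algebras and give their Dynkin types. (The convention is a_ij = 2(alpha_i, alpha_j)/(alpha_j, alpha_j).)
A_3 ⊕ E_7

The diagram associated to this matrix has two connected components: the simple roots {alpha_1, alpha_2, alpha_3} form a chain of 3 nodes with single edges (A_3), and {alpha_4, alpha_5, alpha_6, alpha_7, alpha_8, alpha_9, alpha_10} form a chain of 6 nodes with one extra node attached to the third node from one end (E_7). A semisimple Lie algebra decomposes uniquely as the direct sum of simple ideals, one per connected component of its Dynkin diagram, so g ≅ A_3 ⊕ E_7 (dimension 15 + 133 = 148).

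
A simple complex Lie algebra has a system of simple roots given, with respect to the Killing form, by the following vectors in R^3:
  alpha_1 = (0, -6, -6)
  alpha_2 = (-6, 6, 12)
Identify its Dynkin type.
Compute the Cartan integers a_ij = 2(alpha_i, alpha_j)/(alpha_j, alpha_j); the resulting 2x2 Cartan matrix is
[[2, -1], [-3, 2]].
The roots have two lengths (squared-length ratio 3:1); the short ones are alpha_{1}. The associated Dynkin diagram is two nodes joined by a triple edge (G_2), so the type is G_2.

type G_2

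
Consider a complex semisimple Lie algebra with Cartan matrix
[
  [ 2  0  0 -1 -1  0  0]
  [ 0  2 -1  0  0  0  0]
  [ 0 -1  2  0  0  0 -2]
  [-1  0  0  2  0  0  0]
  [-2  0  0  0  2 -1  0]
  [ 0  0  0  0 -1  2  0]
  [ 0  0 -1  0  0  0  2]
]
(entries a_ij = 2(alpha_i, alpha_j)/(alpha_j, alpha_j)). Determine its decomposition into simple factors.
type B_3 ⊕ type F_4

The diagram associated to this matrix has two connected components: the simple roots {alpha_2, alpha_3, alpha_7} form a chain of 3 nodes with a double edge at one end; the terminal node there is the unique short simple root (B_3), and {alpha_1, alpha_4, alpha_5, alpha_6} form a chain of 4 nodes with a double edge between the middle two (F_4). A semisimple Lie algebra decomposes uniquely as the direct sum of simple ideals, one per connected component of its Dynkin diagram, so g ≅ B_3 ⊕ F_4 (dimension 21 + 52 = 73).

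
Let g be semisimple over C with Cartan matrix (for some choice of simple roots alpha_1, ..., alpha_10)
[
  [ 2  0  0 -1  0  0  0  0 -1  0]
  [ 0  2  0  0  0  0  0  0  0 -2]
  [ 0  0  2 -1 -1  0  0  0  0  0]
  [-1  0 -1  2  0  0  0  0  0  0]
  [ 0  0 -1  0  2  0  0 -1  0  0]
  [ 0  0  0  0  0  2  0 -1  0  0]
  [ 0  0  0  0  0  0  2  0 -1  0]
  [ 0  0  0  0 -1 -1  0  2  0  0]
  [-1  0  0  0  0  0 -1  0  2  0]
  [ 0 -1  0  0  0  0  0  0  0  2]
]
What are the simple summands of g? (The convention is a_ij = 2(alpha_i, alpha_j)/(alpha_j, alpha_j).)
type A_8 ⊕ type B_2

The diagram associated to this matrix has two connected components: the simple roots {alpha_1, alpha_3, alpha_4, alpha_5, alpha_6, alpha_7, alpha_8, alpha_9} form a chain of 8 nodes with single edges (A_8), and {alpha_2, alpha_10} form a chain of 2 nodes with a double edge at one end; the terminal node there is the unique short simple root (B_2). A semisimple Lie algebra decomposes uniquely as the direct sum of simple ideals, one per connected component of its Dynkin diagram, so g ≅ A_8 ⊕ B_2 (dimension 80 + 10 = 90).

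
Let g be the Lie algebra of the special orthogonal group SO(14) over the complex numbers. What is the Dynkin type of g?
D_7

This is so(14) with 14 even, which has dimension 14(14-1)/2 = 91 and rank 14/2 = 7. In the classification of classical Lie algebras, the orthogonal algebra so(2n) in an even number of variables has type D_n; here n = 7, so the Dynkin diagram is a chain of 5 nodes with a fork of two nodes at one end (D_7). Hence the type is D_7.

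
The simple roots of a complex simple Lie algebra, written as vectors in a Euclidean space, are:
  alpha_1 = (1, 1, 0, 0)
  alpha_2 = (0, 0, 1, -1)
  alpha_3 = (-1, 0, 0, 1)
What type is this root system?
A_3

Compute the Cartan integers a_ij = 2(alpha_i, alpha_j)/(alpha_j, alpha_j); the resulting 3x3 Cartan matrix is
[[2, 0, -1], [0, 2, -1], [-1, -1, 2]].
All simple roots have the same length, so the diagram is simply laced. The associated Dynkin diagram is a chain of 3 nodes with single edges (A_3), so the type is A_3 (the algebra sl(4)).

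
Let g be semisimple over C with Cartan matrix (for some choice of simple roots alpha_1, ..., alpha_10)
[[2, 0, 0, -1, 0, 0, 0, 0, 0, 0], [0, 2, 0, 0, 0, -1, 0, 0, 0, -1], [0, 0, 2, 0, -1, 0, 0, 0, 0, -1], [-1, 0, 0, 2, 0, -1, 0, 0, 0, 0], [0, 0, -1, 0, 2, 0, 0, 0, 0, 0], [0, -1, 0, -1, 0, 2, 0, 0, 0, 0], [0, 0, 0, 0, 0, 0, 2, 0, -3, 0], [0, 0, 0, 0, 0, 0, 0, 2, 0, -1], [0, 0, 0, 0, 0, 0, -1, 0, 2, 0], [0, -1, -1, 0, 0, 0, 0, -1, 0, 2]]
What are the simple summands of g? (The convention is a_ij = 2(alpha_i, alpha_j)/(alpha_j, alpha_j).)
E_8 ⊕ G_2

The diagram associated to this matrix has two connected components: the simple roots {alpha_1, alpha_2, alpha_3, alpha_4, alpha_5, alpha_6, alpha_8, alpha_10} form a chain of 7 nodes with one extra node attached to the third node from one end (E_8), and {alpha_7, alpha_9} form two nodes joined by a triple edge (G_2). A semisimple Lie algebra decomposes uniquely as the direct sum of simple ideals, one per connected component of its Dynkin diagram, so g ≅ E_8 ⊕ G_2 (dimension 248 + 14 = 262).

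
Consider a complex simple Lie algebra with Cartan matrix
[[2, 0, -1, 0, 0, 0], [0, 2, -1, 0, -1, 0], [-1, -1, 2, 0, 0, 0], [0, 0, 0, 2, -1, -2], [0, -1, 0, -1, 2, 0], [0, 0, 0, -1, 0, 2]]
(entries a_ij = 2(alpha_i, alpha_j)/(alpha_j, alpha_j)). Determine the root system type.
B_6 (so(13))

The matrix has rank 6 with 2's on the diagonal. Reading the off-diagonal entries as Dynkin edges (a single edge where a_ij = a_ji = -1; a double or triple edge where a_ij * a_ji = 2 or 3), the diagram is a chain of 6 nodes with a double edge at one end; the terminal node there is the unique short simple root (B_6). One simple-root ordering that puts it in standard form is (alpha_1, alpha_3, alpha_2, alpha_5, alpha_4, alpha_6). So the algebra is type B_6, i.e. so(13).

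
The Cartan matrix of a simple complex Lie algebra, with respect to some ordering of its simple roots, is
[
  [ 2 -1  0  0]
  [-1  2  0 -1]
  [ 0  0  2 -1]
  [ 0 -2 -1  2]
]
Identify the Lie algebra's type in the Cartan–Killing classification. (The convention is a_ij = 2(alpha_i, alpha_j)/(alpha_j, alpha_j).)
The matrix has rank 4 with 2's on the diagonal. Reading the off-diagonal entries as Dynkin edges (a single edge where a_ij = a_ji = -1; a double or triple edge where a_ij * a_ji = 2 or 3), the diagram is a chain of 4 nodes with a double edge between the middle two (F_4). One simple-root ordering that puts it in standard form is (alpha_3, alpha_4, alpha_2, alpha_1). So the algebra is type F_4.

type F_4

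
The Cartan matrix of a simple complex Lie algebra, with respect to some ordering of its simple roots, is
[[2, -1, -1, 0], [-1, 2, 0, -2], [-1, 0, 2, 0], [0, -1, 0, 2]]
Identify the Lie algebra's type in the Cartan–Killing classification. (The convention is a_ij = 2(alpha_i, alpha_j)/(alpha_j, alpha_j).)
type B_4

The matrix has rank 4 with 2's on the diagonal. Reading the off-diagonal entries as Dynkin edges (a single edge where a_ij = a_ji = -1; a double or triple edge where a_ij * a_ji = 2 or 3), the diagram is a chain of 4 nodes with a double edge at one end; the terminal node there is the unique short simple root (B_4). One simple-root ordering that puts it in standard form is (alpha_3, alpha_1, alpha_2, alpha_4). So the algebra is type B_4, i.e. so(9).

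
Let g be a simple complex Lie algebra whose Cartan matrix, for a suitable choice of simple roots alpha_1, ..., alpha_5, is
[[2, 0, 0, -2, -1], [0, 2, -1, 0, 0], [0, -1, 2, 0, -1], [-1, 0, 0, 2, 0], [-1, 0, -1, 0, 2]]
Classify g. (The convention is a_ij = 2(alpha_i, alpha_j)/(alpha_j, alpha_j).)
The matrix has rank 5 with 2's on the diagonal. Reading the off-diagonal entries as Dynkin edges (a single edge where a_ij = a_ji = -1; a double or triple edge where a_ij * a_ji = 2 or 3), the diagram is a chain of 5 nodes with a double edge at one end; the terminal node there is the unique short simple root (B_5). One simple-root ordering that puts it in standard form is (alpha_2, alpha_3, alpha_5, alpha_1, alpha_4). So the algebra is type B_5, i.e. so(11).

B_5 (so(11))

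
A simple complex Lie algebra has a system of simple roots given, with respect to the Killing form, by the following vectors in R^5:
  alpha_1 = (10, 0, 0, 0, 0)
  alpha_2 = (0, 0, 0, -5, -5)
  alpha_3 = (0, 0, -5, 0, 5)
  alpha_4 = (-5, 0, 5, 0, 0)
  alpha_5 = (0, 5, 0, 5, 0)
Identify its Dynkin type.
Compute the Cartan integers a_ij = 2(alpha_i, alpha_j)/(alpha_j, alpha_j); the resulting 5x5 Cartan matrix is
[[2, 0, 0, -2, 0], [0, 2, -1, 0, -1], [0, -1, 2, -1, 0], [-1, 0, -1, 2, 0], [0, -1, 0, 0, 2]].
The roots have two lengths (squared-length ratio 2:1); the short ones are alpha_{2,3,4,5}. The associated Dynkin diagram is a chain of 5 nodes with a double edge at one end; the terminal node there is the unique long simple root (C_5), so the type is C_5 (the algebra sp(10)).

type C_5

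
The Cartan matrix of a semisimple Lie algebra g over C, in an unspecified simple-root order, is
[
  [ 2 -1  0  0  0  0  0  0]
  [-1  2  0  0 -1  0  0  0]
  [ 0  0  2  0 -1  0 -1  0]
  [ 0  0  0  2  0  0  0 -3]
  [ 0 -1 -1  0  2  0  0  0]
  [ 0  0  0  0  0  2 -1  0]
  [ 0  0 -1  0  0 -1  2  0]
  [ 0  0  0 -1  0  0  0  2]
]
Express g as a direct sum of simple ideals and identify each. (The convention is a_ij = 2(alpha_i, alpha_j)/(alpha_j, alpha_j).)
The diagram associated to this matrix has two connected components: the simple roots {alpha_1, alpha_2, alpha_3, alpha_5, alpha_6, alpha_7} form a chain of 6 nodes with single edges (A_6), and {alpha_4, alpha_8} form two nodes joined by a triple edge (G_2). A semisimple Lie algebra decomposes uniquely as the direct sum of simple ideals, one per connected component of its Dynkin diagram, so g ≅ A_6 ⊕ G_2 (dimension 48 + 14 = 62).

A6 ⊕ G2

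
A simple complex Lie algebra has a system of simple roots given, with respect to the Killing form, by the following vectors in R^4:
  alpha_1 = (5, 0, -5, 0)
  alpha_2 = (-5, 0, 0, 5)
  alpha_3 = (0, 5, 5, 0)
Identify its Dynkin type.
Compute the Cartan integers a_ij = 2(alpha_i, alpha_j)/(alpha_j, alpha_j); the resulting 3x3 Cartan matrix is
[[2, -1, -1], [-1, 2, 0], [-1, 0, 2]].
All simple roots have the same length, so the diagram is simply laced. The associated Dynkin diagram is a chain of 3 nodes with single edges (A_3), so the type is A_3 (the algebra sl(4)).

A_3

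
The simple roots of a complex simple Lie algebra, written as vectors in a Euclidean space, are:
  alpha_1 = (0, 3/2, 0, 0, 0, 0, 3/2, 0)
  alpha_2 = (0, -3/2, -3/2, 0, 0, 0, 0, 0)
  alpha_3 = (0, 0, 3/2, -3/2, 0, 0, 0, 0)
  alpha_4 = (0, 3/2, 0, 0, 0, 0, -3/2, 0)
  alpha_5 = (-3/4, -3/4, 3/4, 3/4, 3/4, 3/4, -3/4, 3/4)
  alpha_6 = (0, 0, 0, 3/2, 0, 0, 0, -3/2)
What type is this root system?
Compute the Cartan integers a_ij = 2(alpha_i, alpha_j)/(alpha_j, alpha_j); the resulting 6x6 Cartan matrix is
[[2, -1, 0, 0, -1, 0], [-1, 2, -1, -1, 0, 0], [0, -1, 2, 0, 0, -1], [0, -1, 0, 2, 0, 0], [-1, 0, 0, 0, 2, 0], [0, 0, -1, 0, 0, 2]].
All simple roots have the same length, so the diagram is simply laced. The associated Dynkin diagram is a chain of 5 nodes with one extra node attached to the third node from one end (E_6), so the type is E_6.

type E_6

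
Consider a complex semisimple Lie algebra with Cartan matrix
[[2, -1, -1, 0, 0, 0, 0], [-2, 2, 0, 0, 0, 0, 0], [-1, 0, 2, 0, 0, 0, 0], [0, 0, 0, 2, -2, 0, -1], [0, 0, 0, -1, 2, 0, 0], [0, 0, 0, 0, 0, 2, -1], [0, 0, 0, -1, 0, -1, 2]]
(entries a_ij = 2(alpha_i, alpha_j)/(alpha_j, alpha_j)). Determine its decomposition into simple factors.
type B_4 ⊕ type C_3

The diagram associated to this matrix has two connected components: the simple roots {alpha_4, alpha_5, alpha_6, alpha_7} form a chain of 4 nodes with a double edge at one end; the terminal node there is the unique short simple root (B_4), and {alpha_1, alpha_2, alpha_3} form a chain of 3 nodes with a double edge at one end; the terminal node there is the unique long simple root (C_3). A semisimple Lie algebra decomposes uniquely as the direct sum of simple ideals, one per connected component of its Dynkin diagram, so g ≅ B_4 ⊕ C_3 (dimension 36 + 21 = 57).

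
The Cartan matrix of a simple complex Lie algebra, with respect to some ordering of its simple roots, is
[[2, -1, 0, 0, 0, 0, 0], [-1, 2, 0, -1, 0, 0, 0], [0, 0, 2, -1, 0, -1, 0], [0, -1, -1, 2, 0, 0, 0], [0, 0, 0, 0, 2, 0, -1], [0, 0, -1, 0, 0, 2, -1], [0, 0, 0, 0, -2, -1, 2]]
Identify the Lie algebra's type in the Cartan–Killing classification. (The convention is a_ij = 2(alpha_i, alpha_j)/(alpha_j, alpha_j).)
The matrix has rank 7 with 2's on the diagonal. Reading the off-diagonal entries as Dynkin edges (a single edge where a_ij = a_ji = -1; a double or triple edge where a_ij * a_ji = 2 or 3), the diagram is a chain of 7 nodes with a double edge at one end; the terminal node there is the unique short simple root (B_7). One simple-root ordering that puts it in standard form is (alpha_1, alpha_2, alpha_4, alpha_3, alpha_6, alpha_7, alpha_5). So the algebra is type B_7, i.e. so(15).

B7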